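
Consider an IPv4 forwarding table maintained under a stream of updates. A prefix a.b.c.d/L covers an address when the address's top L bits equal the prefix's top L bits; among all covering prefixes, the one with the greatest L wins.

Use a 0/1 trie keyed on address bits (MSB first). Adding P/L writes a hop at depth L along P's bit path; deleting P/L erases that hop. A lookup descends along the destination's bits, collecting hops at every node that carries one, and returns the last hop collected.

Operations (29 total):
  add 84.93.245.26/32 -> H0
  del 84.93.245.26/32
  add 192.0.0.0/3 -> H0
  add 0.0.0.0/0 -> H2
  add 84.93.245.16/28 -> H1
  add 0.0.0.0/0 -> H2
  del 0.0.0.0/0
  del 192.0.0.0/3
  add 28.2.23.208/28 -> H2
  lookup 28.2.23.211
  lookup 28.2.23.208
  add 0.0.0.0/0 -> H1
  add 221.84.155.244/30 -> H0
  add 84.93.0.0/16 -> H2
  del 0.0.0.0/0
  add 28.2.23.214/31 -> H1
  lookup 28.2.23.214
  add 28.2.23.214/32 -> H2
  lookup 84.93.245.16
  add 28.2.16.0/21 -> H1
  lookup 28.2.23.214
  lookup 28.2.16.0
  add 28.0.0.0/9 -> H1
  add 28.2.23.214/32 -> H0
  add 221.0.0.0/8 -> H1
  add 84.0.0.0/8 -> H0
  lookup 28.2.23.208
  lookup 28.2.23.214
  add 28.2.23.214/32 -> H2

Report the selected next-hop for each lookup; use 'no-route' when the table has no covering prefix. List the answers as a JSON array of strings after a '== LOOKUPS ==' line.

Apply in order:
  + 84.93.245.26/32 (H0) depth=32
  del 84.93.245.26/32 (clear depth 32)
  + 192.0.0.0/3 (H0) depth=3
  + 0.0.0.0/0 (H2) depth=0
  + 84.93.245.16/28 (H1) depth=28
  + 0.0.0.0/0 (H2) depth=0
  del 0.0.0.0/0 (clear depth 0)
  del 192.0.0.0/3 (clear depth 3)
  + 28.2.23.208/28 (H2) depth=28
  lookup 28.2.23.211: bits 0001110000000010000101111101 walk d0:-→d1:-→d2:-→d3:-→d4:-→d5:-→d6:-→d7:-→d8:-→d9:-→d10:-→d11:-→d12:-→d13:-→d14:-→d15:-→d16:-→d17:-→d18:-→d19:-→d20:-→d21:-→d22:-→d23:-→d24:-→d25:-→d26:-→d27:-→d28:H2 -> H2
  lookup 28.2.23.208: bits 0001110000000010000101111101 walk d0:-→d1:-→d2:-→d3:-→d4:-→d5:-→d6:-→d7:-→d8:-→d9:-→d10:-→d11:-→d12:-→d13:-→d14:-→d15:-→d16:-→d17:-→d18:-→d19:-→d20:-→d21:-→d22:-→d23:-→d24:-→d25:-→d26:-→d27:-→d28:H2 -> H2
  + 0.0.0.0/0 (H1) depth=0
  + 221.84.155.244/30 (H0) depth=30
  + 84.93.0.0/16 (H2) depth=16
  del 0.0.0.0/0 (clear depth 0)
  + 28.2.23.214/31 (H1) depth=31
  lookup 28.2.23.214: bits 0001110000000010000101111101011 walk d0:-→d1:-→d2:-→d3:-→d4:-→d5:-→d6:-→d7:-→d8:-→d9:-→d10:-→d11:-→d12:-→d13:-→d14:-→d15:-→d16:-→d17:-→d18:-→d19:-→d20:-→d21:-→d22:-→d23:-→d24:-→d25:-→d26:-→d27:-→d28:H2→d29:-→d30:-→d31:H1 -> H1
  + 28.2.23.214/32 (H2) depth=32
  lookup 84.93.245.16: bits 0101010001011101111101010001 walk d0:-→d1:-→d2:-→d3:-→d4:-→d5:-→d6:-→d7:-→d8:-→d9:-→d10:-→d11:-→d12:-→d13:-→d14:-→d15:-→d16:H2→d17:-→d18:-→d19:-→d20:-→d21:-→d22:-→d23:-→d24:-→d25:-→d26:-→d27:-→d28:H1 -> H1
  + 28.2.16.0/21 (H1) depth=21
  lookup 28.2.23.214: bits 00011100000000100001011111010110 walk d0:-→d1:-→d2:-→d3:-→d4:-→d5:-→d6:-→d7:-→d8:-→d9:-→d10:-→d11:-→d12:-→d13:-→d14:-→d15:-→d16:-→d17:-→d18:-→d19:-→d20:-→d21:H1→d22:-→d23:-→d24:-→d25:-→d26:-→d27:-→d28:H2→d29:-→d30:-→d31:H1→d32:H2 -> H2
  lookup 28.2.16.0: bits 000111000000001000010 walk d0:-→d1:-→d2:-→d3:-→d4:-→d5:-→d6:-→d7:-→d8:-→d9:-→d10:-→d11:-→d12:-→d13:-→d14:-→d15:-→d16:-→d17:-→d18:-→d19:-→d20:-→d21:H1 -> H1
  + 28.0.0.0/9 (H1) depth=9
  + 28.2.23.214/32 (H0) depth=32
  + 221.0.0.0/8 (H1) depth=8
  + 84.0.0.0/8 (H0) depth=8
  lookup 28.2.23.208: bits 00011100000000100001011111010 walk d0:-→d1:-→d2:-→d3:-→d4:-→d5:-→d6:-→d7:-→d8:-→d9:H1→d10:-→d11:-→d12:-→d13:-→d14:-→d15:-→d16:-→d17:-→d18:-→d19:-→d20:-→d21:H1→d22:-→d23:-→d24:-→d25:-→d26:-→d27:-→d28:H2→d29:- -> H2
  lookup 28.2.23.214: bits 00011100000000100001011111010110 walk d0:-→d1:-→d2:-→d3:-→d4:-→d5:-→d6:-→d7:-→d8:-→d9:H1→d10:-→d11:-→d12:-→d13:-→d14:-→d15:-→d16:-→d17:-→d18:-→d19:-→d20:-→d21:H1→d22:-→d23:-→d24:-→d25:-→d26:-→d27:-→d28:H2→d29:-→d30:-→d31:H1→d32:H0 -> H0
  + 28.2.23.214/32 (H2) depth=32

== LOOKUPS ==
["H2","H2","H1","H1","H2","H1","H2","H0"]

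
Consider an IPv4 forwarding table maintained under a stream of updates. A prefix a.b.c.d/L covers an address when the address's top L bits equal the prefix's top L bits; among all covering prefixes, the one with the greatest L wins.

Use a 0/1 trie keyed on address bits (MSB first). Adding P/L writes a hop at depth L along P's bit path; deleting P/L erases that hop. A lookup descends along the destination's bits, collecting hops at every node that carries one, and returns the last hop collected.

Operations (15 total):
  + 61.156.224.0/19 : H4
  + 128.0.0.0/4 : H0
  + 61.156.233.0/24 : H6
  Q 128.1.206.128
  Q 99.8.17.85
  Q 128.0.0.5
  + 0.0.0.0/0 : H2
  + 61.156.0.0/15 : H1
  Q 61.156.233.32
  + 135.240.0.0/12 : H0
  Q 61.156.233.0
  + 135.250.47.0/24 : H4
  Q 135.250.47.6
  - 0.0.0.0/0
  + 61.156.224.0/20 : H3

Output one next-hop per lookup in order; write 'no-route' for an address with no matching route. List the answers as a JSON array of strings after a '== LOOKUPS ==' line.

Process each operation:
  add 61.156.224.0/19 -> H4 at depth 19
  add 128.0.0.0/4 -> H0 at depth 4
  add 61.156.233.0/24 -> H6 at depth 24
  ? 128.1.206.128  path d0:-→d1:-→d2:-→d3:-→d4:H0  best=H0
  ? 99.8.17.85  path d0:-→d1:-  best=no-route
  ? 128.0.0.5  path d0:-→d1:-→d2:-→d3:-→d4:H0  best=H0
  add 0.0.0.0/0 -> H2 at depth 0
  add 61.156.0.0/15 -> H1 at depth 15
  ? 61.156.233.32  path d0:H2→d1:-→d2:-→d3:-→d4:-→d5:-→d6:-→d7:-→d8:-→d9:-→d10:-→d11:-→d12:-→d13:-→d14:-→d15:H1→d16:-→d17:-→d18:-→d19:H4→d20:-→d21:-→d22:-→d23:-→d24:H6  best=H6
  add 135.240.0.0/12 -> H0 at depth 12
  ? 61.156.233.0  path d0:H2→d1:-→d2:-→d3:-→d4:-→d5:-→d6:-→d7:-→d8:-→d9:-→d10:-→d11:-→d12:-→d13:-→d14:-→d15:H1→d16:-→d17:-→d18:-→d19:H4→d20:-→d21:-→d22:-→d23:-→d24:H6  best=H6
  add 135.250.47.0/24 -> H4 at depth 24
  ? 135.250.47.6  path d0:H2→d1:-→d2:-→d3:-→d4:H0→d5:-→d6:-→d7:-→d8:-→d9:-→d10:-→d11:-→d12:H0→d13:-→d14:-→d15:-→d16:-→d17:-→d18:-→d19:-→d20:-→d21:-→d22:-→d23:-→d24:H4  best=H4
  del 0.0.0.0/0 (clear depth 0)
  add 61.156.224.0/20 -> H3 at depth 20

== LOOKUPS ==
["H0","no-route","H0","H6","H6","H4"]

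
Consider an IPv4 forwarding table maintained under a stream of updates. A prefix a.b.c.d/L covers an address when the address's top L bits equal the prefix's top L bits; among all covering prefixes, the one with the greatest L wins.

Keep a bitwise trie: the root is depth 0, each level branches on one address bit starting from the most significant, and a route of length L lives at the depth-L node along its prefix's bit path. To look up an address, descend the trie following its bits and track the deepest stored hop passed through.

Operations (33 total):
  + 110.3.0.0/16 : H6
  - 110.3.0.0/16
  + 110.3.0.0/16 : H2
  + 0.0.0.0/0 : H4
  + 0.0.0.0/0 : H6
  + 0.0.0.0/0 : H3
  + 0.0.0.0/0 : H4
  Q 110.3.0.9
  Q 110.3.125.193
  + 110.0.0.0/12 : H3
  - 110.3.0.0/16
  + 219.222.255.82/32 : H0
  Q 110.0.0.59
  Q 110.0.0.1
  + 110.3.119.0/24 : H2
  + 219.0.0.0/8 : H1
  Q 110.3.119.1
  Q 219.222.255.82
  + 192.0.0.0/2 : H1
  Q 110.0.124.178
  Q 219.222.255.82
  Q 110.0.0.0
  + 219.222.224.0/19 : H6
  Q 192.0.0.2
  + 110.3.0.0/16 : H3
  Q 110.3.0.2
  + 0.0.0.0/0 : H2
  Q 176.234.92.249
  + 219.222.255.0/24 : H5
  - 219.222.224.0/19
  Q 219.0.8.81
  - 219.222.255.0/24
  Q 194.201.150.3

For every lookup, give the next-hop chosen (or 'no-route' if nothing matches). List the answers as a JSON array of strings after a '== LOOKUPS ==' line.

Apply in order:
  + 110.3.0.0/16 (H6) depth=16
  del 110.3.0.0/16 (clear depth 16)
  + 110.3.0.0/16 (H2) depth=16
  + 0.0.0.0/0 (H4) depth=0
  + 0.0.0.0/0 (H6) depth=0
  + 0.0.0.0/0 (H3) depth=0
  + 0.0.0.0/0 (H4) depth=0
  Q 110.3.0.9: descend 0110111000000011 ; hops seen [H4,H2] ; pick H2
  Q 110.3.125.193: descend 0110111000000011 ; hops seen [H4,H2] ; pick H2
  + 110.0.0.0/12 (H3) depth=12
  del 110.3.0.0/16 (clear depth 16)
  + 219.222.255.82/32 (H0) depth=32
  Q 110.0.0.59: descend 01101110000000 ; hops seen [H4,H3] ; pick H3
  Q 110.0.0.1: descend 01101110000000 ; hops seen [H4,H3] ; pick H3
  + 110.3.119.0/24 (H2) depth=24
  + 219.0.0.0/8 (H1) depth=8
  Q 110.3.119.1: descend 011011100000001101110111 ; hops seen [H4,H3,H2] ; pick H2
  Q 219.222.255.82: descend 11011011110111101111111101010010 ; hops seen [H4,H1,H0] ; pick H0
  + 192.0.0.0/2 (H1) depth=2
  Q 110.0.124.178: descend 01101110000000 ; hops seen [H4,H3] ; pick H3
  Q 219.222.255.82: descend 11011011110111101111111101010010 ; hops seen [H4,H1,H1,H0] ; pick H0
  Q 110.0.0.0: descend 01101110000000 ; hops seen [H4,H3] ; pick H3
  + 219.222.224.0/19 (H6) depth=19
  Q 192.0.0.2: descend 110 ; hops seen [H4,H1] ; pick H1
  + 110.3.0.0/16 (H3) depth=16
  Q 110.3.0.2: descend 01101110000000110 ; hops seen [H4,H3,H3] ; pick H3
  + 0.0.0.0/0 (H2) depth=0
  Q 176.234.92.249: descend 1 ; hops seen [H2] ; pick H2
  + 219.222.255.0/24 (H5) depth=24
  del 219.222.224.0/19 (clear depth 19)
  Q 219.0.8.81: descend 11011011 ; hops seen [H2,H1,H1] ; pick H1
  del 219.222.255.0/24 (clear depth 24)
  Q 194.201.150.3: descend 110 ; hops seen [H2,H1] ; pick H1

== LOOKUPS ==
["H2","H2","H3","H3","H2","H0","H3","H0","H3","H1","H3","H2","H1","H1"]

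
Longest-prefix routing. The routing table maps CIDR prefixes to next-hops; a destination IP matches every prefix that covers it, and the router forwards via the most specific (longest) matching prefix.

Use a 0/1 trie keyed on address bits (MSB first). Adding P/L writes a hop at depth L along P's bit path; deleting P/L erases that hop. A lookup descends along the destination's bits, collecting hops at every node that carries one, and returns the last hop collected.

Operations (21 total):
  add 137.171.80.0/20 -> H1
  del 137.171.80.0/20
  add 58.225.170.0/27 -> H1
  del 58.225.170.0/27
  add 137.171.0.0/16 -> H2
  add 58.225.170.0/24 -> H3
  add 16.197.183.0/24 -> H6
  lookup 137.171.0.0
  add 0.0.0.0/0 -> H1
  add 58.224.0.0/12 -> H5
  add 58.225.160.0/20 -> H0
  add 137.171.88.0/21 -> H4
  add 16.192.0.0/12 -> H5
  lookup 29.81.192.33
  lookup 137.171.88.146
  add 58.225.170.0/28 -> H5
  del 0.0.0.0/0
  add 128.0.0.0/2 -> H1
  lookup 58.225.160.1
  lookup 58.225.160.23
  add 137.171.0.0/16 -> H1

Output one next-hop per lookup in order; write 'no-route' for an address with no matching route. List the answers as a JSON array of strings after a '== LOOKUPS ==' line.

Apply in order:
  add 137.171.80.0/20 -> H1 at depth 20
  del 137.171.80.0/20 (clear depth 20)
  add 58.225.170.0/27 -> H1 at depth 27
  del 58.225.170.0/27 (clear depth 27)
  add 137.171.0.0/16 -> H2 at depth 16
  add 58.225.170.0/24 -> H3 at depth 24
  add 16.197.183.0/24 -> H6 at depth 24
  lookup 137.171.0.0: bits 10001001101010110 walk d0:-→d1:-→d2:-→d3:-→d4:-→d5:-→d6:-→d7:-→d8:-→d9:-→d10:-→d11:-→d12:-→d13:-→d14:-→d15:-→d16:H2→d17:- -> H2
  add 0.0.0.0/0 -> H1 at depth 0
  add 58.224.0.0/12 -> H5 at depth 12
  add 58.225.160.0/20 -> H0 at depth 20
  add 137.171.88.0/21 -> H4 at depth 21
  add 16.192.0.0/12 -> H5 at depth 12
  lookup 29.81.192.33: bits 0001 walk d0:H1→d1:-→d2:-→d3:-→d4:- -> H1
  lookup 137.171.88.146: bits 100010011010101101011 walk d0:H1→d1:-→d2:-→d3:-→d4:-→d5:-→d6:-→d7:-→d8:-→d9:-→d10:-→d11:-→d12:-→d13:-→d14:-→d15:-→d16:H2→d17:-→d18:-→d19:-→d20:-→d21:H4 -> H4
  add 58.225.170.0/28 -> H5 at depth 28
  del 0.0.0.0/0 (clear depth 0)
  add 128.0.0.0/2 -> H1 at depth 2
  lookup 58.225.160.1: bits 00111010111000011010 walk d0:-→d1:-→d2:-→d3:-→d4:-→d5:-→d6:-→d7:-→d8:-→d9:-→d10:-→d11:-→d12:H5→d13:-→d14:-→d15:-→d16:-→d17:-→d18:-→d19:-→d20:H0 -> H0
  lookup 58.225.160.23: bits 00111010111000011010 walk d0:-→d1:-→d2:-→d3:-→d4:-→d5:-→d6:-→d7:-→d8:-→d9:-→d10:-→d11:-→d12:H5→d13:-→d14:-→d15:-→d16:-→d17:-→d18:-→d19:-→d20:H0 -> H0
  add 137.171.0.0/16 -> H1 at depth 16

== LOOKUPS ==
["H2","H1","H4","H0","H0"]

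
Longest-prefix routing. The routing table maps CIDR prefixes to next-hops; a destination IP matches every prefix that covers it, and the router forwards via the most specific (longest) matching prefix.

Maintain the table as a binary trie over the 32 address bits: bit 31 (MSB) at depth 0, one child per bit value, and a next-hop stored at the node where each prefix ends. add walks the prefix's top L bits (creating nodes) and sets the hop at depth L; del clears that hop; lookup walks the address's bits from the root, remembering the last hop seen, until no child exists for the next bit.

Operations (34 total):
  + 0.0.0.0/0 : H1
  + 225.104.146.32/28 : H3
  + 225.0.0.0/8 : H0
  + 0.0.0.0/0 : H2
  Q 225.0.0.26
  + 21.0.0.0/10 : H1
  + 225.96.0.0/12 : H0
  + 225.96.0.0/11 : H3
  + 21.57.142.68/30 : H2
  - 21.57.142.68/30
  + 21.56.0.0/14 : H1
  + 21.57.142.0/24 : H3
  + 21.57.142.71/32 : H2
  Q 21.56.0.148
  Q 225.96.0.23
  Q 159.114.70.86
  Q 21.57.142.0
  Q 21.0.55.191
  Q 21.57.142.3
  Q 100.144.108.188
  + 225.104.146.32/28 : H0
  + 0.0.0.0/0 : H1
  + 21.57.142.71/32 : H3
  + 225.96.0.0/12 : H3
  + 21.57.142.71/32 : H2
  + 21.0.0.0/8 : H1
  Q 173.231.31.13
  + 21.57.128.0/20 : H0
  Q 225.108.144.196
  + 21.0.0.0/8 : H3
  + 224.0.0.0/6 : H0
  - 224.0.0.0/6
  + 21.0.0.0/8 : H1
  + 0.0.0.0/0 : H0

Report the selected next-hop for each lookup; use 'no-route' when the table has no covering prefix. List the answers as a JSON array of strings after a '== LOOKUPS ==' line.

Process each operation:
  + 0.0.0.0/0 (H1) depth=0
  + 225.104.146.32/28 (H3) depth=28
  + 225.0.0.0/8 (H0) depth=8
  + 0.0.0.0/0 (H2) depth=0
  lookup 225.0.0.26: bits 111000010 walk d0:H2→d1:-→d2:-→d3:-→d4:-→d5:-→d6:-→d7:-→d8:H0→d9:- -> H0
  + 21.0.0.0/10 (H1) depth=10
  + 225.96.0.0/12 (H0) depth=12
  + 225.96.0.0/11 (H3) depth=11
  + 21.57.142.68/30 (H2) depth=30
  - 21.57.142.68/30 clear@30
  + 21.56.0.0/14 (H1) depth=14
  + 21.57.142.0/24 (H3) depth=24
  + 21.57.142.71/32 (H2) depth=32
  lookup 21.56.0.148: bits 000101010011100 walk d0:H2→d1:-→d2:-→d3:-→d4:-→d5:-→d6:-→d7:-→d8:-→d9:-→d10:H1→d11:-→d12:-→d13:-→d14:H1→d15:- -> H1
  lookup 225.96.0.23: bits 111000010110 walk d0:H2→d1:-→d2:-→d3:-→d4:-→d5:-→d6:-→d7:-→d8:H0→d9:-→d10:-→d11:H3→d12:H0 -> H0
  lookup 159.114.70.86: bits 1 walk d0:H2→d1:- -> H2
  lookup 21.57.142.0: bits 0001010100111001100011100 walk d0:H2→d1:-→d2:-→d3:-→d4:-→d5:-→d6:-→d7:-→d8:-→d9:-→d10:H1→d11:-→d12:-→d13:-→d14:H1→d15:-→d16:-→d17:-→d18:-→d19:-→d20:-→d21:-→d22:-→d23:-→d24:H3→d25:- -> H3
  lookup 21.0.55.191: bits 0001010100 walk d0:H2→d1:-→d2:-→d3:-→d4:-→d5:-→d6:-→d7:-→d8:-→d9:-→d10:H1 -> H1
  lookup 21.57.142.3: bits 0001010100111001100011100 walk d0:H2→d1:-→d2:-→d3:-→d4:-→d5:-→d6:-→d7:-→d8:-→d9:-→d10:H1→d11:-→d12:-→d13:-→d14:H1→d15:-→d16:-→d17:-→d18:-→d19:-→d20:-→d21:-→d22:-→d23:-→d24:H3→d25:- -> H3
  lookup 100.144.108.188: bits 0 walk d0:H2→d1:- -> H2
  + 225.104.146.32/28 (H0) depth=28
  + 0.0.0.0/0 (H1) depth=0
  + 21.57.142.71/32 (H3) depth=32
  + 225.96.0.0/12 (H3) depth=12
  + 21.57.142.71/32 (H2) depth=32
  + 21.0.0.0/8 (H1) depth=8
  lookup 173.231.31.13: bits 1 walk d0:H1→d1:- -> H1
  + 21.57.128.0/20 (H0) depth=20
  lookup 225.108.144.196: bits 1110000101101 walk d0:H1→d1:-→d2:-→d3:-→d4:-→d5:-→d6:-→d7:-→d8:H0→d9:-→d10:-→d11:H3→d12:H3→d13:- -> H3
  + 21.0.0.0/8 (H3) depth=8
  + 224.0.0.0/6 (H0) depth=6
  - 224.0.0.0/6 clear@6
  + 21.0.0.0/8 (H1) depth=8
  + 0.0.0.0/0 (H0) depth=0

== LOOKUPS ==
["H0","H1","H0","H2","H3","H1","H3","H2","H1","H3"]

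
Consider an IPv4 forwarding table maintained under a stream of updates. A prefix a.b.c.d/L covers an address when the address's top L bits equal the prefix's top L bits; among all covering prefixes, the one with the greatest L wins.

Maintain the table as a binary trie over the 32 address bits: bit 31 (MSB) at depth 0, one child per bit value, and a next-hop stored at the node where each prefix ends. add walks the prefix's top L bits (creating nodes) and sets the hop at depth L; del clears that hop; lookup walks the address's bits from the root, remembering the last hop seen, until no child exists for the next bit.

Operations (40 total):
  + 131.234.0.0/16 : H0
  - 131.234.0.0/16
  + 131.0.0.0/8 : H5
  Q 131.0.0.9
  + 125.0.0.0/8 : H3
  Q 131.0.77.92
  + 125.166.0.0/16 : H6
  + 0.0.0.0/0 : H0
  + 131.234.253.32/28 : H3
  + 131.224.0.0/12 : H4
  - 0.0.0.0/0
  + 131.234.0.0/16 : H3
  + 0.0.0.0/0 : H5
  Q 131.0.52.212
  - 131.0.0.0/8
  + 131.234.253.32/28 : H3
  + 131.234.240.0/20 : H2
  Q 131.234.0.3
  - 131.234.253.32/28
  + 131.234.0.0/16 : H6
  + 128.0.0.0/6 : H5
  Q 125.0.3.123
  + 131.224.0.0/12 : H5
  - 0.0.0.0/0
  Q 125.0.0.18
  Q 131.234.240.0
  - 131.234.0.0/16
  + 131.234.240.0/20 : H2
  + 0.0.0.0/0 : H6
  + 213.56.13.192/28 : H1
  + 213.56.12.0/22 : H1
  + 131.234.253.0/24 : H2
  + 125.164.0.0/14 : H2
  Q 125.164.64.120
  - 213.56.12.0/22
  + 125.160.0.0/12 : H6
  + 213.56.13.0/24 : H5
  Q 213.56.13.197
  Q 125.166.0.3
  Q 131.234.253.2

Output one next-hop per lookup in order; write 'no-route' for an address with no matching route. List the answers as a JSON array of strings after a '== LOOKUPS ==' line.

Apply in order:
  add 131.234.0.0/16 -> H0 at depth 16
  del 131.234.0.0/16 (clear depth 16)
  add 131.0.0.0/8 -> H5 at depth 8
  Q 131.0.0.9: descend 10000011 ; hops seen [H5] ; pick H5
  add 125.0.0.0/8 -> H3 at depth 8
  Q 131.0.77.92: descend 10000011 ; hops seen [H5] ; pick H5
  add 125.166.0.0/16 -> H6 at depth 16
  add 0.0.0.0/0 -> H0 at depth 0
  add 131.234.253.32/28 -> H3 at depth 28
  add 131.224.0.0/12 -> H4 at depth 12
  del 0.0.0.0/0 (clear depth 0)
  add 131.234.0.0/16 -> H3 at depth 16
  add 0.0.0.0/0 -> H5 at depth 0
  Q 131.0.52.212: descend 10000011 ; hops seen [H5,H5] ; pick H5
  del 131.0.0.0/8 (clear depth 8)
  add 131.234.253.32/28 -> H3 at depth 28
  add 131.234.240.0/20 -> H2 at depth 20
  Q 131.234.0.3: descend 1000001111101010 ; hops seen [H5,H4,H3] ; pick H3
  del 131.234.253.32/28 (clear depth 28)
  add 131.234.0.0/16 -> H6 at depth 16
  add 128.0.0.0/6 -> H5 at depth 6
  Q 125.0.3.123: descend 01111101 ; hops seen [H5,H3] ; pick H3
  add 131.224.0.0/12 -> H5 at depth 12
  del 0.0.0.0/0 (clear depth 0)
  Q 125.0.0.18: descend 01111101 ; hops seen [H3] ; pick H3
  Q 131.234.240.0: descend 10000011111010101111 ; hops seen [H5,H5,H6,H2] ; pick H2
  del 131.234.0.0/16 (clear depth 16)
  add 131.234.240.0/20 -> H2 at depth 20
  add 0.0.0.0/0 -> H6 at depth 0
  add 213.56.13.192/28 -> H1 at depth 28
  add 213.56.12.0/22 -> H1 at depth 22
  add 131.234.253.0/24 -> H2 at depth 24
  add 125.164.0.0/14 -> H2 at depth 14
  Q 125.164.64.120: descend 01111101101001 ; hops seen [H6,H3,H2] ; pick H2
  del 213.56.12.0/22 (clear depth 22)
  add 125.160.0.0/12 -> H6 at depth 12
  add 213.56.13.0/24 -> H5 at depth 24
  Q 213.56.13.197: descend 1101010100111000000011011100 ; hops seen [H6,H5,H1] ; pick H1
  Q 125.166.0.3: descend 0111110110100110 ; hops seen [H6,H3,H6,H2,H6] ; pick H6
  Q 131.234.253.2: descend 10000011111010101111110100 ; hops seen [H6,H5,H5,H2,H2] ; pick H2

== LOOKUPS ==
["H5","H5","H5","H3","H3","H3","H2","H2","H1","H6","H2"]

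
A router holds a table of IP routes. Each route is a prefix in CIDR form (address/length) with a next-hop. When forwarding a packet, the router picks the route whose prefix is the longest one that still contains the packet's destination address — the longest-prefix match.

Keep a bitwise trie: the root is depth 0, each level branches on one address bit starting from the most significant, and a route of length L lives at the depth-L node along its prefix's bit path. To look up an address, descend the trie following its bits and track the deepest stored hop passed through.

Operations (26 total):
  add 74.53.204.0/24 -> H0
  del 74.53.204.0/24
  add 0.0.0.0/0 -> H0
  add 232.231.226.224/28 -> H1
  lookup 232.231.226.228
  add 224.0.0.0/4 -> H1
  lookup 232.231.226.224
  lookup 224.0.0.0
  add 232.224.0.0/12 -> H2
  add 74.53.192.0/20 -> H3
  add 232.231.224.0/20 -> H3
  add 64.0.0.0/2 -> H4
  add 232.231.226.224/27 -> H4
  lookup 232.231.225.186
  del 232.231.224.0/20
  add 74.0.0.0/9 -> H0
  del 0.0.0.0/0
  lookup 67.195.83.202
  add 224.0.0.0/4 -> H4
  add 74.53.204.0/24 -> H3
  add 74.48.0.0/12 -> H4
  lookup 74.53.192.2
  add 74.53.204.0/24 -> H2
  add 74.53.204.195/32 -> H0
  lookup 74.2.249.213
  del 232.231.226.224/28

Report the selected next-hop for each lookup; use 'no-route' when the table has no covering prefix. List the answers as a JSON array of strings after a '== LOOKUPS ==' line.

Trace:
  add 74.53.204.0/24 -> H0 at depth 24
  del 74.53.204.0/24 (clear depth 24)
  add 0.0.0.0/0 -> H0 at depth 0
  add 232.231.226.224/28 -> H1 at depth 28
  ? 232.231.226.228  path d0:H0→d1:-→d2:-→d3:-→d4:-→d5:-→d6:-→d7:-→d8:-→d9:-→d10:-→d11:-→d12:-→d13:-→d14:-→d15:-→d16:-→d17:-→d18:-→d19:-→d20:-→d21:-→d22:-→d23:-→d24:-→d25:-→d26:-→d27:-→d28:H1  best=H1
  add 224.0.0.0/4 -> H1 at depth 4
  ? 232.231.226.224  path d0:H0→d1:-→d2:-→d3:-→d4:H1→d5:-→d6:-→d7:-→d8:-→d9:-→d10:-→d11:-→d12:-→d13:-→d14:-→d15:-→d16:-→d17:-→d18:-→d19:-→d20:-→d21:-→d22:-→d23:-→d24:-→d25:-→d26:-→d27:-→d28:H1  best=H1
  ? 224.0.0.0  path d0:H0→d1:-→d2:-→d3:-→d4:H1  best=H1
  add 232.224.0.0/12 -> H2 at depth 12
  add 74.53.192.0/20 -> H3 at depth 20
  add 232.231.224.0/20 -> H3 at depth 20
  add 64.0.0.0/2 -> H4 at depth 2
  add 232.231.226.224/27 -> H4 at depth 27
  ? 232.231.225.186  path d0:H0→d1:-→d2:-→d3:-→d4:H1→d5:-→d6:-→d7:-→d8:-→d9:-→d10:-→d11:-→d12:H2→d13:-→d14:-→d15:-→d16:-→d17:-→d18:-→d19:-→d20:H3→d21:-→d22:-  best=H3
  del 232.231.224.0/20 (clear depth 20)
  add 74.0.0.0/9 -> H0 at depth 9
  del 0.0.0.0/0 (clear depth 0)
  ? 67.195.83.202  path d0:-→d1:-→d2:H4→d3:-→d4:-  best=H4
  add 224.0.0.0/4 -> H4 at depth 4
  add 74.53.204.0/24 -> H3 at depth 24
  add 74.48.0.0/12 -> H4 at depth 12
  ? 74.53.192.2  path d0:-→d1:-→d2:H4→d3:-→d4:-→d5:-→d6:-→d7:-→d8:-→d9:H0→d10:-→d11:-→d12:H4→d13:-→d14:-→d15:-→d16:-→d17:-→d18:-→d19:-→d20:H3  best=H3
  add 74.53.204.0/24 -> H2 at depth 24
  add 74.53.204.195/32 -> H0 at depth 32
  ? 74.2.249.213  path d0:-→d1:-→d2:H4→d3:-→d4:-→d5:-→d6:-→d7:-→d8:-→d9:H0→d10:-  best=H0
  del 232.231.226.224/28 (clear depth 28)

== LOOKUPS ==
["H1","H1","H1","H3","H4","H3","H0"]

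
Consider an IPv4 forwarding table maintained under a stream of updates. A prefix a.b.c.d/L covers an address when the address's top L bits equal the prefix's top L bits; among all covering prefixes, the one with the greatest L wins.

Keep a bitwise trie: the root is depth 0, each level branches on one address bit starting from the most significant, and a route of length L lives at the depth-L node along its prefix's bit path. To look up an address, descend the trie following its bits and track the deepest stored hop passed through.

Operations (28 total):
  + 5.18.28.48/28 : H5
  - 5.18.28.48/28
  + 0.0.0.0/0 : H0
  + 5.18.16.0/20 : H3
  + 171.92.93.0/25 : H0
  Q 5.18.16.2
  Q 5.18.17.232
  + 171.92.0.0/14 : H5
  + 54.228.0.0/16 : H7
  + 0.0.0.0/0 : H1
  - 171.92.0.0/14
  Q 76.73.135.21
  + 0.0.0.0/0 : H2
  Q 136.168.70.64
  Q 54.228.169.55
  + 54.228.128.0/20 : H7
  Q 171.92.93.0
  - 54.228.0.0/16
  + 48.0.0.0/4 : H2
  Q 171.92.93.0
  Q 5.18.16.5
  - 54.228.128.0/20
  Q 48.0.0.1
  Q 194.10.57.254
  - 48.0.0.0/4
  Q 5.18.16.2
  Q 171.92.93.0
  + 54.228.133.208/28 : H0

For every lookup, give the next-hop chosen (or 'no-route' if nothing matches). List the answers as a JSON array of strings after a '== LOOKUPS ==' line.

Trace:
  add 5.18.28.48/28 -> H5 at depth 28
  - 5.18.28.48/28 clear@28
  add 0.0.0.0/0 -> H0 at depth 0
  add 5.18.16.0/20 -> H3 at depth 20
  add 171.92.93.0/25 -> H0 at depth 25
  ? 5.18.16.2  path d0:H0→d1:-→d2:-→d3:-→d4:-→d5:-→d6:-→d7:-→d8:-→d9:-→d10:-→d11:-→d12:-→d13:-→d14:-→d15:-→d16:-→d17:-→d18:-→d19:-→d20:H3  best=H3
  ? 5.18.17.232  path d0:H0→d1:-→d2:-→d3:-→d4:-→d5:-→d6:-→d7:-→d8:-→d9:-→d10:-→d11:-→d12:-→d13:-→d14:-→d15:-→d16:-→d17:-→d18:-→d19:-→d20:H3  best=H3
  add 171.92.0.0/14 -> H5 at depth 14
  add 54.228.0.0/16 -> H7 at depth 16
  add 0.0.0.0/0 -> H1 at depth 0
  - 171.92.0.0/14 clear@14
  ? 76.73.135.21  path d0:H1→d1:-  best=H1
  add 0.0.0.0/0 -> H2 at depth 0
  ? 136.168.70.64  path d0:H2→d1:-→d2:-  best=H2
  ? 54.228.169.55  path d0:H2→d1:-→d2:-→d3:-→d4:-→d5:-→d6:-→d7:-→d8:-→d9:-→d10:-→d11:-→d12:-→d13:-→d14:-→d15:-→d16:H7  best=H7
  add 54.228.128.0/20 -> H7 at depth 20
  ? 171.92.93.0  path d0:H2→d1:-→d2:-→d3:-→d4:-→d5:-→d6:-→d7:-→d8:-→d9:-→d10:-→d11:-→d12:-→d13:-→d14:-→d15:-→d16:-→d17:-→d18:-→d19:-→d20:-→d21:-→d22:-→d23:-→d24:-→d25:H0  best=H0
  - 54.228.0.0/16 clear@16
  add 48.0.0.0/4 -> H2 at depth 4
  ? 171.92.93.0  path d0:H2→d1:-→d2:-→d3:-→d4:-→d5:-→d6:-→d7:-→d8:-→d9:-→d10:-→d11:-→d12:-→d13:-→d14:-→d15:-→d16:-→d17:-→d18:-→d19:-→d20:-→d21:-→d22:-→d23:-→d24:-→d25:H0  best=H0
  ? 5.18.16.5  path d0:H2→d1:-→d2:-→d3:-→d4:-→d5:-→d6:-→d7:-→d8:-→d9:-→d10:-→d11:-→d12:-→d13:-→d14:-→d15:-→d16:-→d17:-→d18:-→d19:-→d20:H3  best=H3
  - 54.228.128.0/20 clear@20
  ? 48.0.0.1  path d0:H2→d1:-→d2:-→d3:-→d4:H2→d5:-  best=H2
  ? 194.10.57.254  path d0:H2→d1:-  best=H2
  - 48.0.0.0/4 clear@4
  ? 5.18.16.2  path d0:H2→d1:-→d2:-→d3:-→d4:-→d5:-→d6:-→d7:-→d8:-→d9:-→d10:-→d11:-→d12:-→d13:-→d14:-→d15:-→d16:-→d17:-→d18:-→d19:-→d20:H3  best=H3
  ? 171.92.93.0  path d0:H2→d1:-→d2:-→d3:-→d4:-→d5:-→d6:-→d7:-→d8:-→d9:-→d10:-→d11:-→d12:-→d13:-→d14:-→d15:-→d16:-→d17:-→d18:-→d19:-→d20:-→d21:-→d22:-→d23:-→d24:-→d25:H0  best=H0
  add 54.228.133.208/28 -> H0 at depth 28

== LOOKUPS ==
["H3","H3","H1","H2","H7","H0","H0","H3","H2","H2","H3","H0"]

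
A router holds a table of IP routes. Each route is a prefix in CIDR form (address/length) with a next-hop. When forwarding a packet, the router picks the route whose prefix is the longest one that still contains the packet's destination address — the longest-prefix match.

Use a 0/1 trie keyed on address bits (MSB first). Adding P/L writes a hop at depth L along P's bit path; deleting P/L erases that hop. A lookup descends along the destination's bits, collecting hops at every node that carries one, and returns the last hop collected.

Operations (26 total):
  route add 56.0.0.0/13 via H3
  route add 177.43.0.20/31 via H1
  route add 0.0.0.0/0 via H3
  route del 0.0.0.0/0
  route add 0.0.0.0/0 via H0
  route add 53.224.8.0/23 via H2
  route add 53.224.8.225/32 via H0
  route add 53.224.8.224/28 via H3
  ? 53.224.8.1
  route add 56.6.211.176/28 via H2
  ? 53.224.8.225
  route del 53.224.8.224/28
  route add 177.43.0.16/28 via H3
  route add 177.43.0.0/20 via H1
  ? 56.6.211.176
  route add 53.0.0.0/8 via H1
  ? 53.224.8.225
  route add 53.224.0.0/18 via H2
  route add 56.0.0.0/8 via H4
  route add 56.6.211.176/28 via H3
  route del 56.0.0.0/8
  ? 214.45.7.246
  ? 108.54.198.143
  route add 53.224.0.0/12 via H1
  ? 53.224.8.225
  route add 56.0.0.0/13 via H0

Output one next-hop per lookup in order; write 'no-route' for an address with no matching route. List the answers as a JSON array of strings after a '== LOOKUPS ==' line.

Apply in order:
  + 56.0.0.0/13 (H3) depth=13
  + 177.43.0.20/31 (H1) depth=31
  + 0.0.0.0/0 (H3) depth=0
  del 0.0.0.0/0 (clear depth 0)
  + 0.0.0.0/0 (H0) depth=0
  + 53.224.8.0/23 (H2) depth=23
  + 53.224.8.225/32 (H0) depth=32
  + 53.224.8.224/28 (H3) depth=28
  ? 53.224.8.1  path d0:H0→d1:-→d2:-→d3:-→d4:-→d5:-→d6:-→d7:-→d8:-→d9:-→d10:-→d11:-→d12:-→d13:-→d14:-→d15:-→d16:-→d17:-→d18:-→d19:-→d20:-→d21:-→d22:-→d23:H2→d24:-  best=H2
  + 56.6.211.176/28 (H2) depth=28
  ? 53.224.8.225  path d0:H0→d1:-→d2:-→d3:-→d4:-→d5:-→d6:-→d7:-→d8:-→d9:-→d10:-→d11:-→d12:-→d13:-→d14:-→d15:-→d16:-→d17:-→d18:-→d19:-→d20:-→d21:-→d22:-→d23:H2→d24:-→d25:-→d26:-→d27:-→d28:H3→d29:-→d30:-→d31:-→d32:H0  best=H0
  del 53.224.8.224/28 (clear depth 28)
  + 177.43.0.16/28 (H3) depth=28
  + 177.43.0.0/20 (H1) depth=20
  ? 56.6.211.176  path d0:H0→d1:-→d2:-→d3:-→d4:-→d5:-→d6:-→d7:-→d8:-→d9:-→d10:-→d11:-→d12:-→d13:H3→d14:-→d15:-→d16:-→d17:-→d18:-→d19:-→d20:-→d21:-→d22:-→d23:-→d24:-→d25:-→d26:-→d27:-→d28:H2  best=H2
  + 53.0.0.0/8 (H1) depth=8
  ? 53.224.8.225  path d0:H0→d1:-→d2:-→d3:-→d4:-→d5:-→d6:-→d7:-→d8:H1→d9:-→d10:-→d11:-→d12:-→d13:-→d14:-→d15:-→d16:-→d17:-→d18:-→d19:-→d20:-→d21:-→d22:-→d23:H2→d24:-→d25:-→d26:-→d27:-→d28:-→d29:-→d30:-→d31:-→d32:H0  best=H0
  + 53.224.0.0/18 (H2) depth=18
  + 56.0.0.0/8 (H4) depth=8
  + 56.6.211.176/28 (H3) depth=28
  del 56.0.0.0/8 (clear depth 8)
  ? 214.45.7.246  path d0:H0→d1:-  best=H0
  ? 108.54.198.143  path d0:H0→d1:-  best=H0
  + 53.224.0.0/12 (H1) depth=12
  ? 53.224.8.225  path d0:H0→d1:-→d2:-→d3:-→d4:-→d5:-→d6:-→d7:-→d8:H1→d9:-→d10:-→d11:-→d12:H1→d13:-→d14:-→d15:-→d16:-→d17:-→d18:H2→d19:-→d20:-→d21:-→d22:-→d23:H2→d24:-→d25:-→d26:-→d27:-→d28:-→d29:-→d30:-→d31:-→d32:H0  best=H0
  + 56.0.0.0/13 (H0) depth=13

== LOOKUPS ==
["H2","H0","H2","H0","H0","H0","H0"]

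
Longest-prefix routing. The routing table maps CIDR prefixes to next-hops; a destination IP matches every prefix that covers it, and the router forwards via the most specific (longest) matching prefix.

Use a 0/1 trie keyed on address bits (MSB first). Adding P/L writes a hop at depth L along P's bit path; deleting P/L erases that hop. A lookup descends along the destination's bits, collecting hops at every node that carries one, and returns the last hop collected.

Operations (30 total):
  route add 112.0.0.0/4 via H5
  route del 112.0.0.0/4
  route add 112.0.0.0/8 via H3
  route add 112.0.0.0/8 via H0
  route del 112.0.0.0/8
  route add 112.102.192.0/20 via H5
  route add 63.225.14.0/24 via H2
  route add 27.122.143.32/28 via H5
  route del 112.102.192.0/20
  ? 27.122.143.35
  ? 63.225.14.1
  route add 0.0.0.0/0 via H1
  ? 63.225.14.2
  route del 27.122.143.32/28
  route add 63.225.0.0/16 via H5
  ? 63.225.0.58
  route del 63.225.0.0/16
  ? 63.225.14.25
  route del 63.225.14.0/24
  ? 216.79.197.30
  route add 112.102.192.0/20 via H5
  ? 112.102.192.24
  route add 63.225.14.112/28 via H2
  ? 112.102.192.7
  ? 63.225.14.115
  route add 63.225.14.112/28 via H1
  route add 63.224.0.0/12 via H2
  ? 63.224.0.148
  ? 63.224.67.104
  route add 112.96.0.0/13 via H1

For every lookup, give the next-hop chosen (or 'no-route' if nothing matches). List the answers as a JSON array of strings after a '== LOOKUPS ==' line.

Process each operation:
  + 112.0.0.0/4 (H5) depth=4
  del 112.0.0.0/4 (clear depth 4)
  + 112.0.0.0/8 (H3) depth=8
  + 112.0.0.0/8 (H0) depth=8
  del 112.0.0.0/8 (clear depth 8)
  + 112.102.192.0/20 (H5) depth=20
  + 63.225.14.0/24 (H2) depth=24
  + 27.122.143.32/28 (H5) depth=28
  del 112.102.192.0/20 (clear depth 20)
  ? 27.122.143.35  path d0:-→d1:-→d2:-→d3:-→d4:-→d5:-→d6:-→d7:-→d8:-→d9:-→d10:-→d11:-→d12:-→d13:-→d14:-→d15:-→d16:-→d17:-→d18:-→d19:-→d20:-→d21:-→d22:-→d23:-→d24:-→d25:-→d26:-→d27:-→d28:H5  best=H5
  ? 63.225.14.1  path d0:-→d1:-→d2:-→d3:-→d4:-→d5:-→d6:-→d7:-→d8:-→d9:-→d10:-→d11:-→d12:-→d13:-→d14:-→d15:-→d16:-→d17:-→d18:-→d19:-→d20:-→d21:-→d22:-→d23:-→d24:H2  best=H2
  + 0.0.0.0/0 (H1) depth=0
  ? 63.225.14.2  path d0:H1→d1:-→d2:-→d3:-→d4:-→d5:-→d6:-→d7:-→d8:-→d9:-→d10:-→d11:-→d12:-→d13:-→d14:-→d15:-→d16:-→d17:-→d18:-→d19:-→d20:-→d21:-→d22:-→d23:-→d24:H2  best=H2
  del 27.122.143.32/28 (clear depth 28)
  + 63.225.0.0/16 (H5) depth=16
  ? 63.225.0.58  path d0:H1→d1:-→d2:-→d3:-→d4:-→d5:-→d6:-→d7:-→d8:-→d9:-→d10:-→d11:-→d12:-→d13:-→d14:-→d15:-→d16:H5→d17:-→d18:-→d19:-→d20:-  best=H5
  del 63.225.0.0/16 (clear depth 16)
  ? 63.225.14.25  path d0:H1→d1:-→d2:-→d3:-→d4:-→d5:-→d6:-→d7:-→d8:-→d9:-→d10:-→d11:-→d12:-→d13:-→d14:-→d15:-→d16:-→d17:-→d18:-→d19:-→d20:-→d21:-→d22:-→d23:-→d24:H2  best=H2
  del 63.225.14.0/24 (clear depth 24)
  ? 216.79.197.30  path d0:H1  best=H1
  + 112.102.192.0/20 (H5) depth=20
  ? 112.102.192.24  path d0:H1→d1:-→d2:-→d3:-→d4:-→d5:-→d6:-→d7:-→d8:-→d9:-→d10:-→d11:-→d12:-→d13:-→d14:-→d15:-→d16:-→d17:-→d18:-→d19:-→d20:H5  best=H5
  + 63.225.14.112/28 (H2) depth=28
  ? 112.102.192.7  path d0:H1→d1:-→d2:-→d3:-→d4:-→d5:-→d6:-→d7:-→d8:-→d9:-→d10:-→d11:-→d12:-→d13:-→d14:-→d15:-→d16:-→d17:-→d18:-→d19:-→d20:H5  best=H5
  ? 63.225.14.115  path d0:H1→d1:-→d2:-→d3:-→d4:-→d5:-→d6:-→d7:-→d8:-→d9:-→d10:-→d11:-→d12:-→d13:-→d14:-→d15:-→d16:-→d17:-→d18:-→d19:-→d20:-→d21:-→d22:-→d23:-→d24:-→d25:-→d26:-→d27:-→d28:H2  best=H2
  + 63.225.14.112/28 (H1) depth=28
  + 63.224.0.0/12 (H2) depth=12
  ? 63.224.0.148  path d0:H1→d1:-→d2:-→d3:-→d4:-→d5:-→d6:-→d7:-→d8:-→d9:-→d10:-→d11:-→d12:H2→d13:-→d14:-→d15:-  best=H2
  ? 63.224.67.104  path d0:H1→d1:-→d2:-→d3:-→d4:-→d5:-→d6:-→d7:-→d8:-→d9:-→d10:-→d11:-→d12:H2→d13:-→d14:-→d15:-  best=H2
  + 112.96.0.0/13 (H1) depth=13

== LOOKUPS ==
["H5","H2","H2","H5","H2","H1","H5","H5","H2","H2","H2"]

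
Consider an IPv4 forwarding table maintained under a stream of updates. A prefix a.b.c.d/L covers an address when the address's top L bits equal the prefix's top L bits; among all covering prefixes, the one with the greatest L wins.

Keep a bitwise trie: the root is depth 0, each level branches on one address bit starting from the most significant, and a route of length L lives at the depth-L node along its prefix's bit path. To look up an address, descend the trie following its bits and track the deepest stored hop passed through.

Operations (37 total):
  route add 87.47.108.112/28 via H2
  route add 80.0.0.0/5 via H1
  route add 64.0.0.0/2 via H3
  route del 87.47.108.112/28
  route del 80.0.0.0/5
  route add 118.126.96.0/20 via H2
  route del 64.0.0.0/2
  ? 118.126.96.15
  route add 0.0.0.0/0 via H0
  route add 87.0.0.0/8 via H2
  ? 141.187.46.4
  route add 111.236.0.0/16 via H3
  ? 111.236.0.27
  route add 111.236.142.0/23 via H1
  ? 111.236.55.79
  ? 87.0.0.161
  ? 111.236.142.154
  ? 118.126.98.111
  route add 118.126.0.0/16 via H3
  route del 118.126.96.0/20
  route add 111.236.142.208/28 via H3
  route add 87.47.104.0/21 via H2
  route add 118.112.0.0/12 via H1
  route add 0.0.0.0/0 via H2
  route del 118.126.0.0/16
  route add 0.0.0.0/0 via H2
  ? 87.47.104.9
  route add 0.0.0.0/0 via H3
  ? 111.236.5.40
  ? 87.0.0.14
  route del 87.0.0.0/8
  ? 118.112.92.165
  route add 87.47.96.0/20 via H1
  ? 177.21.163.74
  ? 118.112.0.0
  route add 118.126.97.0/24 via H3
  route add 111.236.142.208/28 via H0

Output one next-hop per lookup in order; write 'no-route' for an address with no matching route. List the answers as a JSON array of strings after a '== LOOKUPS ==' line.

Trace:
  add 87.47.108.112/28 -> H2 at depth 28
  add 80.0.0.0/5 -> H1 at depth 5
  add 64.0.0.0/2 -> H3 at depth 2
  del 87.47.108.112/28 (clear depth 28)
  del 80.0.0.0/5 (clear depth 5)
  add 118.126.96.0/20 -> H2 at depth 20
  del 64.0.0.0/2 (clear depth 2)
  ? 118.126.96.15  path d0:-→d1:-→d2:-→d3:-→d4:-→d5:-→d6:-→d7:-→d8:-→d9:-→d10:-→d11:-→d12:-→d13:-→d14:-→d15:-→d16:-→d17:-→d18:-→d19:-→d20:H2  best=H2
  add 0.0.0.0/0 -> H0 at depth 0
  add 87.0.0.0/8 -> H2 at depth 8
  ? 141.187.46.4  path d0:H0  best=H0
  add 111.236.0.0/16 -> H3 at depth 16
  ? 111.236.0.27  path d0:H0→d1:-→d2:-→d3:-→d4:-→d5:-→d6:-→d7:-→d8:-→d9:-→d10:-→d11:-→d12:-→d13:-→d14:-→d15:-→d16:H3  best=H3
  add 111.236.142.0/23 -> H1 at depth 23
  ? 111.236.55.79  path d0:H0→d1:-→d2:-→d3:-→d4:-→d5:-→d6:-→d7:-→d8:-→d9:-→d10:-→d11:-→d12:-→d13:-→d14:-→d15:-→d16:H3  best=H3
  ? 87.0.0.161  path d0:H0→d1:-→d2:-→d3:-→d4:-→d5:-→d6:-→d7:-→d8:H2→d9:-→d10:-  best=H2
  ? 111.236.142.154  path d0:H0→d1:-→d2:-→d3:-→d4:-→d5:-→d6:-→d7:-→d8:-→d9:-→d10:-→d11:-→d12:-→d13:-→d14:-→d15:-→d16:H3→d17:-→d18:-→d19:-→d20:-→d21:-→d22:-→d23:H1  best=H1
  ? 118.126.98.111  path d0:H0→d1:-→d2:-→d3:-→d4:-→d5:-→d6:-→d7:-→d8:-→d9:-→d10:-→d11:-→d12:-→d13:-→d14:-→d15:-→d16:-→d17:-→d18:-→d19:-→d20:H2  best=H2
  add 118.126.0.0/16 -> H3 at depth 16
  del 118.126.96.0/20 (clear depth 20)
  add 111.236.142.208/28 -> H3 at depth 28
  add 87.47.104.0/21 -> H2 at depth 21
  add 118.112.0.0/12 -> H1 at depth 12
  add 0.0.0.0/0 -> H2 at depth 0
  del 118.126.0.0/16 (clear depth 16)
  add 0.0.0.0/0 -> H2 at depth 0
  ? 87.47.104.9  path d0:H2→d1:-→d2:-→d3:-→d4:-→d5:-→d6:-→d7:-→d8:H2→d9:-→d10:-→d11:-→d12:-→d13:-→d14:-→d15:-→d16:-→d17:-→d18:-→d19:-→d20:-→d21:H2  best=H2
  add 0.0.0.0/0 -> H3 at depth 0
  ? 111.236.5.40  path d0:H3→d1:-→d2:-→d3:-→d4:-→d5:-→d6:-→d7:-→d8:-→d9:-→d10:-→d11:-→d12:-→d13:-→d14:-→d15:-→d16:H3  best=H3
  ? 87.0.0.14  path d0:H3→d1:-→d2:-→d3:-→d4:-→d5:-→d6:-→d7:-→d8:H2→d9:-→d10:-  best=H2
  del 87.0.0.0/8 (clear depth 8)
  ? 118.112.92.165  path d0:H3→d1:-→d2:-→d3:-→d4:-→d5:-→d6:-→d7:-→d8:-→d9:-→d10:-→d11:-→d12:H1  best=H1
  add 87.47.96.0/20 -> H1 at depth 20
  ? 177.21.163.74  path d0:H3  best=H3
  ? 118.112.0.0  path d0:H3→d1:-→d2:-→d3:-→d4:-→d5:-→d6:-→d7:-→d8:-→d9:-→d10:-→d11:-→d12:H1  best=H1
  add 118.126.97.0/24 -> H3 at depth 24
  add 111.236.142.208/28 -> H0 at depth 28

== LOOKUPS ==
["H2","H0","H3","H3","H2","H1","H2","H2","H3","H2","H1","H3","H1"]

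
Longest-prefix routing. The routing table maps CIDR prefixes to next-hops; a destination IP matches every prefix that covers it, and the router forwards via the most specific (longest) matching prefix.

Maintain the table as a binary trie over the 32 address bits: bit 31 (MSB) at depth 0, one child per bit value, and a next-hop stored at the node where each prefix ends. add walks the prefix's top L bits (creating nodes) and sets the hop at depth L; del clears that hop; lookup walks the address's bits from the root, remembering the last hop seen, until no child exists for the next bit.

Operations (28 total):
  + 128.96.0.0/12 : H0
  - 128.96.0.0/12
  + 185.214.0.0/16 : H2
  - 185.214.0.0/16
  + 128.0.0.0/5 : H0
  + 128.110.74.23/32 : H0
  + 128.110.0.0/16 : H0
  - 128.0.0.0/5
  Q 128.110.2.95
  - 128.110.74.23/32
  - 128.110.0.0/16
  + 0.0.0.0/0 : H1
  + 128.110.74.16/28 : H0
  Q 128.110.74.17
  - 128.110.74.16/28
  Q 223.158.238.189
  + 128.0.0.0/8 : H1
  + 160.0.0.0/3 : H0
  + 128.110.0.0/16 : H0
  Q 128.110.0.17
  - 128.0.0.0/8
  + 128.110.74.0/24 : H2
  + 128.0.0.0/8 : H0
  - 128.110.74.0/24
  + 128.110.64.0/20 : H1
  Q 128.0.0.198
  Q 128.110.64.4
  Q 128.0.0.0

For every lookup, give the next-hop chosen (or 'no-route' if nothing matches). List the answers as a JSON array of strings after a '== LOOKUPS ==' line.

Trace:
  add 128.96.0.0/12 -> H0 at depth 12
  del 128.96.0.0/12 (clear depth 12)
  add 185.214.0.0/16 -> H2 at depth 16
  del 185.214.0.0/16 (clear depth 16)
  add 128.0.0.0/5 -> H0 at depth 5
  add 128.110.74.23/32 -> H0 at depth 32
  add 128.110.0.0/16 -> H0 at depth 16
  del 128.0.0.0/5 (clear depth 5)
  ? 128.110.2.95  path d0:-→d1:-→d2:-→d3:-→d4:-→d5:-→d6:-→d7:-→d8:-→d9:-→d10:-→d11:-→d12:-→d13:-→d14:-→d15:-→d16:H0→d17:-  best=H0
  del 128.110.74.23/32 (clear depth 32)
  del 128.110.0.0/16 (clear depth 16)
  add 0.0.0.0/0 -> H1 at depth 0
  add 128.110.74.16/28 -> H0 at depth 28
  ? 128.110.74.17  path d0:H1→d1:-→d2:-→d3:-→d4:-→d5:-→d6:-→d7:-→d8:-→d9:-→d10:-→d11:-→d12:-→d13:-→d14:-→d15:-→d16:-→d17:-→d18:-→d19:-→d20:-→d21:-→d22:-→d23:-→d24:-→d25:-→d26:-→d27:-→d28:H0→d29:-  best=H0
  del 128.110.74.16/28 (clear depth 28)
  ? 223.158.238.189  path d0:H1→d1:-  best=H1
  add 128.0.0.0/8 -> H1 at depth 8
  add 160.0.0.0/3 -> H0 at depth 3
  add 128.110.0.0/16 -> H0 at depth 16
  ? 128.110.0.17  path d0:H1→d1:-→d2:-→d3:-→d4:-→d5:-→d6:-→d7:-→d8:H1→d9:-→d10:-→d11:-→d12:-→d13:-→d14:-→d15:-→d16:H0→d17:-  best=H0
  del 128.0.0.0/8 (clear depth 8)
  add 128.110.74.0/24 -> H2 at depth 24
  add 128.0.0.0/8 -> H0 at depth 8
  del 128.110.74.0/24 (clear depth 24)
  add 128.110.64.0/20 -> H1 at depth 20
  ? 128.0.0.198  path d0:H1→d1:-→d2:-→d3:-→d4:-→d5:-→d6:-→d7:-→d8:H0→d9:-  best=H0
  ? 128.110.64.4  path d0:H1→d1:-→d2:-→d3:-→d4:-→d5:-→d6:-→d7:-→d8:H0→d9:-→d10:-→d11:-→d12:-→d13:-→d14:-→d15:-→d16:H0→d17:-→d18:-→d19:-→d20:H1  best=H1
  ? 128.0.0.0  path d0:H1→d1:-→d2:-→d3:-→d4:-→d5:-→d6:-→d7:-→d8:H0→d9:-  best=H0

== LOOKUPS ==
["H0","H0","H1","H0","H0","H1","H0"]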